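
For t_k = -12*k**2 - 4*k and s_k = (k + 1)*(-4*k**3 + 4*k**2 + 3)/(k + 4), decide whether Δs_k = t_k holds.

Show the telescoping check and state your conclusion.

Invalid: residual 3*(8*k**3 + 56*k**2 + 16*k + 3)/(k**2 + 9*k + 20) ≠ 0.

s_(k+1) = (k + 2)*(-4*(k + 1)**3 + 4*(k + 1)**2 + 3)/(k + 5)
s_(k+1) − s_k = (-12*k**4 - 88*k**3 - 108*k**2 - 32*k + 9)/(k**2 + 9*k + 20)
(s_(k+1) − s_k) − t_k = 3*(8*k**3 + 56*k**2 + 16*k + 3)/(k**2 + 9*k + 20)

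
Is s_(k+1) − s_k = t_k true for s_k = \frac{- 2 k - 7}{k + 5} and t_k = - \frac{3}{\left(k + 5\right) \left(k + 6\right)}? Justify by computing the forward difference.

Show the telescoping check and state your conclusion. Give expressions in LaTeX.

Valid: the claim telescopes to t_k.

s_(k+1) = (-2*k - 9)/(k + 6)
s_(k+1) − s_k = -3/(k**2 + 11*k + 30)
(s_(k+1) − s_k) − t_k = 0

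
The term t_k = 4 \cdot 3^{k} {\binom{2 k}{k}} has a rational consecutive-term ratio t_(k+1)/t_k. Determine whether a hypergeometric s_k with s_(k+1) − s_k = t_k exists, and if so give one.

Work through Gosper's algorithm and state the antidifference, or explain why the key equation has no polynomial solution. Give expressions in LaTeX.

The ratio is 6*(2*k + 1)/(k + 1).
Normal form (A,B,C) = (12*k + 6, k + 1, 1).
Solve (12*k + 6)·f(k+1) − (k)·f(k) = 1.
From deg A=1, deg B=1, deg C=0: d=-1.
d = -1 < 0 ⇒ no nonzero polynomial f; not summable.

not Gosper-summable; s_k does not exist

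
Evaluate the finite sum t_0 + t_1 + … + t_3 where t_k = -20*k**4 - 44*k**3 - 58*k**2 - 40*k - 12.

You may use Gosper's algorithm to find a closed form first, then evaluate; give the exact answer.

Σ = -4644

Step 1: r(k) = (10*k**4 + 62*k**3 + 155*k**2 + 184*k + 87)/(10*k**4 + 22*k**3 + 29*k**2 + 20*k + 6).
So A=1 and B=1, with C=k**4 + 11*k**3/5 + 29*k**2/10 + 2*k + 3/5.
f must satisfy (1)·f(k+1) − (1)·f(k) = k**4 + 11*k**3/5 + 29*k**2/10 + 2*k + 3/5.
deg f ≤ 5 (via 0,0,4).
A polynomial solution: f(k) = k*(4*k**4 + k**3 + 4*k**2 + 2*k + 1)/20.
So s_k = (B(k−1)f/C)·t_k = (k*(4*k**4 + k**3 + 4*k**2 + 2*k + 1)/(2*(10*k**4 + 22*k**3 + 29*k**2 + 20*k + 6)))·t_k = k*(-4*k**4 - k**3 - 4*k**2 - 2*k - 1).
Check: Δs_k = -20*k**4 - 44*k**3 - 58*k**2 - 40*k - 12. ✓
Evaluate s at k=4 and k=0: -4644 and 0; difference -4644.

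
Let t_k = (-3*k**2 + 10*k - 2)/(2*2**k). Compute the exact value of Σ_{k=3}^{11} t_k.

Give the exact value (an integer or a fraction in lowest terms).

Σ = -7807/4096

r(k) = (3*k**2 - 4*k - 5)/(2*(3*k**2 - 10*k + 2)) after simplifying.
A = 1/2, B = 1, C = k**2 - 10*k/3 + 2/3.
f must satisfy (1/2)·f(k+1) − (1)·f(k) = k**2 - 10*k/3 + 2/3.
deg f ≤ 2 (via 0,0,2).
Coefficient equations give f(k) = -2*(k - 1)*(3*k - 1)/3.
Certificate R = B(k−1)f/C = -2*(k - 1)*(3*k - 1)/(3*k**2 - 10*k + 2) gives s_k = (3*k**2 - 4*k + 1)/2**k.
Δs = (-3*k**2 + 10*k - 2)/(2*2**k), as required.
Σ_(k=3)^(11) t_k = s_(12) − s_(3) = 385/4096 − (2) = -7807/4096.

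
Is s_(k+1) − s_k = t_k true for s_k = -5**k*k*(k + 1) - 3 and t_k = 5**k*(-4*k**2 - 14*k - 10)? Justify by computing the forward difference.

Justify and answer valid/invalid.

valid; difference matches t_k

s_(k+1) = -5*5**k*(k + 1)*(k + 2) - 3
s_(k+1) − s_k = 2*5**k*(-2*k - 5)*(k + 1)
(s_(k+1) − s_k) − t_k = 0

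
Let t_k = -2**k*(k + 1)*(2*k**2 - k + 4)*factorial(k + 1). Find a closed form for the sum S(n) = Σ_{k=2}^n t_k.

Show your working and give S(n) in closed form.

Step 1: r(k) = 2*(k + 2)**2*(-k + 2*(k + 1)**2 + 3)/((k + 1)*(2*k**2 - k + 4)).
Take A(k)=2*k + 4, B(k)=1, C(k)=k**3 + k**2/2 + 3*k/2 + 2.
Set up (2*k + 4)·f(k+1) − (1)·f(k) − (k**3 + k**2/2 + 3*k/2 + 2) = 0.
From deg A=1, deg B=0, deg C=3: d=2.
A polynomial solution: f(k) = (k**2 - 3*k + 4)/2.
So s_k = (B(k−1)f/C)·t_k = ((k**2 - 3*k + 4)/((k + 1)*(2*k**2 - k + 4)))·t_k = -2**k*(k**2 - 3*k + 4)*factorial(k + 1).
s_(k+1) − s_k = -2**k*(k + 1)*(2*k**2 - k + 4)*factorial(k + 1) = t_k.
Evaluate: s_(n+1) = -2**(n + 1)*(n**2 - n + 2)*factorial(n + 2); subtract s_(2) = -48 ⇒ S(n) = -2*2**n*n**4*factorial(n) - 4*2**n*n**3*factorial(n) - 2*2**n*n**2*factorial(n) - 8*2**n*n*factorial(n) - 8*2**n*factorial(n) + 48.

S(n) = -2*2**n*n**4*factorial(n) - 4*2**n*n**3*factorial(n) - 2*2**n*n**2*factorial(n) - 8*2**n*n*factorial(n) - 8*2**n*factorial(n) + 48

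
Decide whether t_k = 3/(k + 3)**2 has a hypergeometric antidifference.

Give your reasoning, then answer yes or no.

r(k) = (k + 3)**2/(k + 4)**2 after simplifying.
Gosper form: A/B · C(k+1)/C(k) with A=k**2 + 6*k + 9, B=k**2 + 8*k + 16, C=1.
Need (k**2 + 6*k + 9)·f(k+1) − (k**2 + 6*k + 9)·f(k) = 1.
d = 0 from the (2,2,0) case.
Put f(k) = c0: A·f(k+1) − B(k−1)·f(k) − C = -1; need -1 = 0 — inconsistent ⇒ no f, not summable.

No — the linear system for f has no solution.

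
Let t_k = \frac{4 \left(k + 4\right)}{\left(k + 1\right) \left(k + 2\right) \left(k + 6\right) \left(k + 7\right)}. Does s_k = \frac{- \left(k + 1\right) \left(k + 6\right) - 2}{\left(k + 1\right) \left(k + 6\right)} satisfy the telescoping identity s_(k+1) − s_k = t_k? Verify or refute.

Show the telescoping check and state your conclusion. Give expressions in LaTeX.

s_(k+1) = (-(k + 2)*(k + 7) - 2)/((k + 2)*(k + 7))
s_(k+1) − s_k = 4*(k + 4)/(k**4 + 16*k**3 + 83*k**2 + 152*k + 84)
(s_(k+1) − s_k) − t_k = 0

Valid — Δs_k = t_k.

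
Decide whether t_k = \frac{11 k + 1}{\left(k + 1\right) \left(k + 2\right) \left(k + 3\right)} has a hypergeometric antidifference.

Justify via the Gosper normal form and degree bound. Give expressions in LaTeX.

Yes. s_k = \frac{k \left(3 k - 2\right)}{\left(k + 1\right) \left(k + 2\right)}.

The ratio is (k + 1)*(11*k + 12)/((k + 4)*(11*k + 1)).
A = k + 1, B = k + 4, C = k + 1/11.
Solve (k + 1)·f(k+1) − (k + 3)·f(k) = k + 1/11.
d = 2 from the (1,1,1) case.
Match coefficients ⇒ f(k) = k*(3*k - 2)/11.
Certificate R = B(k−1)f/C = k*(k + 3)*(3*k - 2)/(11*k + 1) gives s_k = k*(3*k - 2)/((k + 1)*(k + 2)).
Verify: (11*k + 1)/(k**3 + 6*k**2 + 11*k + 6) matches t_k.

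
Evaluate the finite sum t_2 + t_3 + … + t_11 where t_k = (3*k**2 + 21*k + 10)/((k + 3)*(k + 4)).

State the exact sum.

Σ = 398/15

Compute t_(k+1)/t_k: get (k + 3)*(21*k + 3*(k + 1)**2 + 31)/((k + 5)*(3*k**2 + 21*k + 10)).
Gosper form: A/B · C(k+1)/C(k) with A=k + 3, B=k + 5, C=k**2 + 7*k + 10/3.
f must satisfy (k + 3)·f(k+1) − (k + 4)·f(k) = k**2 + 7*k + 10/3.
Bound: deg f ≤ 2.
Match coefficients ⇒ f(k) = k*(9*k + 1)/9.
Certificate R = B(k−1)f/C = k*(k + 4)*(9*k + 1)/(3*(3*k**2 + 21*k + 10)) gives s_k = k*(9*k + 1)/(3*(k + 3)).
Δs = (3*k**2 + 21*k + 10)/(k**2 + 7*k + 12), as required.
Evaluate s at k=12 and k=2: 436/15 and 38/15; difference 398/15.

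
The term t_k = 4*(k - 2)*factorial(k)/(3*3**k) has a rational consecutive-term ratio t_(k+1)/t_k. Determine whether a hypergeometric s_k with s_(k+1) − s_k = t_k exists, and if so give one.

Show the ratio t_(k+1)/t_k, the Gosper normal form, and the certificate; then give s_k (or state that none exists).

s_k = 4*factorial(k)/3**k

The ratio is (k**2 - 1)/(3*(k - 2)).
So A=k/3 + 1/3 and B=1, with C=k - 2.
Need (k/3 + 1/3)·f(k+1) − (1)·f(k) = k - 2.
Bound: deg f ≤ 0.
Coefficient equations give f(k) = 3.
Then R = B(k−1)f/C = 3/(k - 2), so s_k = R(k)·t_k = 4*factorial(k)/3**k.
s_(k+1) − s_k = 4*(k - 2)*factorial(k)/(3*3**k) = t_k.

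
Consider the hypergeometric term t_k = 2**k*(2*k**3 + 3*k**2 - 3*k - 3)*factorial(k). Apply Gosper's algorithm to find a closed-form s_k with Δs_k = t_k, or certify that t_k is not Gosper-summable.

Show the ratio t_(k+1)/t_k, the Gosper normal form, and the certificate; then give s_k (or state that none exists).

Compute t_(k+1)/t_k: get 2*(2*k**4 + 11*k**3 + 18*k**2 + 8*k - 1)/(2*k**3 + 3*k**2 - 3*k - 3).
Take A(k)=2*k + 2, B(k)=1, C(k)=k**3 + 3*k**2/2 - 3*k/2 - 3/2.
Need (2*k + 2)·f(k+1) − (1)·f(k) = k**3 + 3*k**2/2 - 3*k/2 - 3/2.
Degrees (1,0,3) ⇒ d ≤ 2.
Coefficient equations give f(k) = (k**2 - k - 3)/2.
Certificate R = B(k−1)f/C = (k**2 - k - 3)/(2*k**3 + 3*k**2 - 3*k - 3) gives s_k = 2**k*(k**2 - k - 3)*factorial(k).
s_(k+1) − s_k = 2**k*(2*k**3 + 3*k**2 - 3*k - 3)*factorial(k) = t_k.

s_k = 2**k*(k**2 - k - 3)*factorial(k)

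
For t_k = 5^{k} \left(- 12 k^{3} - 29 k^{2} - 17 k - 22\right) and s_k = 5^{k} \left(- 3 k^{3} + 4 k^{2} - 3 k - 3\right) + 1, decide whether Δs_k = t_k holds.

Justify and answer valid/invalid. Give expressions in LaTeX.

s_(k+1) = 5**(k + 1)*(-3*k - 3*(k + 1)**3 + 4*(k + 1)**2 - 6) + 1
s_(k+1) − s_k = 5**k*(-12*k**3 - 29*k**2 - 17*k - 22)
(s_(k+1) − s_k) − t_k = 0

valid (s_(k+1) − s_k reduces to t_k)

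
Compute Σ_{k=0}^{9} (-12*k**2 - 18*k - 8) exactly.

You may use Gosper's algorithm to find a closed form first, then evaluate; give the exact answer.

Ratio r(k) = (6*k**2 + 21*k + 19)/(6*k**2 + 9*k + 4).
Normal form (A,B,C) = (1, 1, k**2 + 3*k/2 + 2/3).
f must satisfy (1)·f(k+1) − (1)·f(k) = k**2 + 3*k/2 + 2/3.
From deg A=0, deg B=0, deg C=2: d=3.
Coefficient equations give f(k) = k*(4*k**2 + 3*k + 1)/12.
R(k) = B(k−1)·f(k)/C(k) = k*(4*k**2 + 3*k + 1)/(2*(6*k**2 + 9*k + 4)); s_k = R·t_k = k*(-4*k**2 - 3*k - 1).
s_(k+1) − s_k = -12*k**2 - 18*k - 8 = t_k.
Telescoping: Σ = s_(10) − s_(0) = -4310 − (0) = -4310.

Σ = -4310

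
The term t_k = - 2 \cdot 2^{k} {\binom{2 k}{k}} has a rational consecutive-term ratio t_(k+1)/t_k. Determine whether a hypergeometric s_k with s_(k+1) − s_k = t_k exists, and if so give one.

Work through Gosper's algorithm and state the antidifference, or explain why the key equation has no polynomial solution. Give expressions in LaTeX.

none (Gosper's algorithm certifies no s_k)

r(k) = 4*(2*k + 1)/(k + 1) after simplifying.
A = 8*k + 4, B = k + 1, C = 1.
Need (8*k + 4)·f(k+1) − (k)·f(k) = 1.
d = -1 from the (1,1,0) case.
Negative degree bound (-1): no f exists, t_k not Gosper-summable.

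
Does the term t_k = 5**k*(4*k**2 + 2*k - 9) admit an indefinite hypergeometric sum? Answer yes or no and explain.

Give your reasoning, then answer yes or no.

t_(k+1)/t_k = 5*(4*k**2 + 10*k - 3)/(4*k**2 + 2*k - 9).
So A=5 and B=1, with C=k**2 + k/2 - 9/4.
f must satisfy (5)·f(k+1) − (1)·f(k) = k**2 + k/2 - 9/4.
Degrees (0,0,2) ⇒ d ≤ 2.
Solving with deg f ≤ 2: f(k) = (k**2 - 2*k - 1)/4.
R(k) = B(k−1)·f(k)/C(k) = (k**2 - 2*k - 1)/(4*k**2 + 2*k - 9); s_k = R·t_k = 5**k*(k**2 - 2*k - 1).
s_(k+1) − s_k = 5**k*(4*k**2 + 2*k - 9) = t_k.

Yes. s_k = 5**k*(k**2 - 2*k - 1).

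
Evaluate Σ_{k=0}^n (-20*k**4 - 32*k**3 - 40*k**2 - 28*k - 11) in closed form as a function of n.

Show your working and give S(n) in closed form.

S(n) = -4*n**5 - 18*n**4 - 36*n**3 - 42*n**2 - 31*n - 11

t_(k+1)/t_k = (20*k**4 + 112*k**3 + 256*k**2 + 284*k + 131)/(20*k**4 + 32*k**3 + 40*k**2 + 28*k + 11).
Normal form (A,B,C) = (1, 1, k**4 + 8*k**3/5 + 2*k**2 + 7*k/5 + 11/20).
Key eq: (1)·f(k+1) = (1)·f(k) + (k**4 + 8*k**3/5 + 2*k**2 + 7*k/5 + 11/20).
Degrees (0,0,4) ⇒ d ≤ 5.
Solving with deg f ≤ 5: f(k) = k*(4*k**4 - 2*k**3 + 4*k**2 + 2*k + 3)/20.
R(k) = B(k−1)·f(k)/C(k) = k*(4*k**4 - 2*k**3 + 4*k**2 + 2*k + 3)/(20*k**4 + 32*k**3 + 40*k**2 + 28*k + 11); s_k = R·t_k = k*(-4*k**4 + 2*k**3 - 4*k**2 - 2*k - 3).
Verify: -20*k**4 - 32*k**3 - 40*k**2 - 28*k - 11 matches t_k.
s_(n+1) = -4*n**5 - 18*n**4 - 36*n**3 - 42*n**2 - 31*n - 11 and s_(0) = 0, so S(n) = -4*n**5 - 18*n**4 - 36*n**3 - 42*n**2 - 31*n - 11.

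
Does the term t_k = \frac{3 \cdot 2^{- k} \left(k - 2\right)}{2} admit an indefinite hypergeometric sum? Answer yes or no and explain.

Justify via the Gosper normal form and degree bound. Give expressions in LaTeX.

Ratio r(k) = (k - 1)/(2*(k - 2)).
Take A(k)=1/2, B(k)=1, C(k)=k - 2.
Need (1/2)·f(k+1) − (1)·f(k) = k - 2.
Degrees (0,0,1) ⇒ d ≤ 1.
A polynomial solution: f(k) = -2*(k - 1).
R(k) = B(k−1)·f(k)/C(k) = -2*(k - 1)/(k - 2); s_k = R·t_k = 3*(1 - k)/2**k.
Δs = 3*(k - 2)/(2*2**k), as required.

Yes. s_k = 3 \cdot 2^{- k} \left(1 - k\right).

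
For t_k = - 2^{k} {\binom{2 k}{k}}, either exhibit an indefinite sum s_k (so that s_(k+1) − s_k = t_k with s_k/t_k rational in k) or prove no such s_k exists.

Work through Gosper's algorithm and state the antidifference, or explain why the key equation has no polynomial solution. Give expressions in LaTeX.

none — t_k is not Gosper-summable

t_(k+1)/t_k = 4*(2*k + 1)/(k + 1).
Gosper form: A/B · C(k+1)/C(k) with A=8*k + 4, B=k + 1, C=1.
Solve (8*k + 4)·f(k+1) − (k)·f(k) = 1.
Bound: deg f ≤ -1.
Negative degree bound (-1): no f exists, t_k not Gosper-summable.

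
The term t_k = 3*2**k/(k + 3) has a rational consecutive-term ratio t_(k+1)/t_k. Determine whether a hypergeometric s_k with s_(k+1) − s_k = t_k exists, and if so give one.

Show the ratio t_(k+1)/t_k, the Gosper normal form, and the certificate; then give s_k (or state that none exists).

no hypergeometric antidifference exists

The ratio is 2*(k + 3)/(k + 4).
Take A(k)=2*k + 6, B(k)=k + 4, C(k)=1.
Set up (2*k + 6)·f(k+1) − (k + 3)·f(k) − (1) = 0.
Degrees (1,1,0) ⇒ d ≤ -1.
Bound -1 < 0, so the key equation has no polynomial solution.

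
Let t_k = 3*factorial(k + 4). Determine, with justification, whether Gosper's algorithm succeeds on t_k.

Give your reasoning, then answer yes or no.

No — key equation has no polynomial f.

t_(k+1)/t_k = k + 5.
Normal form (A,B,C) = (k + 5, 1, 1).
Key eq: (k + 5)·f(k+1) = (1)·f(k) + (1).
deg f ≤ -1 (via 1,0,0).
Negative degree bound (-1): no f exists, t_k not Gosper-summable.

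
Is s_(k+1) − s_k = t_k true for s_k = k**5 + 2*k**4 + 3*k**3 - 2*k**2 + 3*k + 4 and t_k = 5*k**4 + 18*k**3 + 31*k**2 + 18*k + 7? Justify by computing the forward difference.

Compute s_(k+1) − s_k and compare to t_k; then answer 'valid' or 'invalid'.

valid; difference matches t_k

s_(k+1) = k**5 + 7*k**4 + 21*k**3 + 29*k**2 + 21*k + 11
s_(k+1) − s_k = 5*k**4 + 18*k**3 + 31*k**2 + 18*k + 7
(s_(k+1) − s_k) − t_k = 0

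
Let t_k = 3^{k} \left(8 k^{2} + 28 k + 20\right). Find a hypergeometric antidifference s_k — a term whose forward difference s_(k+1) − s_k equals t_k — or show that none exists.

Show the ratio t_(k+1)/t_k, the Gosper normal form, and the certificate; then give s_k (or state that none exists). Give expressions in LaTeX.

s_k = 3^{k} \left(4 k^{2} + 2 k + 1\right)

The ratio is 3*(2*k**2 + 11*k + 14)/(2*k**2 + 7*k + 5).
Gosper form: A/B · C(k+1)/C(k) with A=3, B=1, C=k**2 + 7*k/2 + 5/2.
f must satisfy (3)·f(k+1) − (1)·f(k) = k**2 + 7*k/2 + 5/2.
Degrees (0,0,2) ⇒ d ≤ 2.
A polynomial solution: f(k) = (4*k**2 + 2*k + 1)/8.
So s_k = (B(k−1)f/C)·t_k = ((4*k**2 + 2*k + 1)/(4*(k + 1)*(2*k + 5)))·t_k = 3**k*(4*k**2 + 2*k + 1).
Verify: 3**k*(8*k**2 + 28*k + 20) matches t_k.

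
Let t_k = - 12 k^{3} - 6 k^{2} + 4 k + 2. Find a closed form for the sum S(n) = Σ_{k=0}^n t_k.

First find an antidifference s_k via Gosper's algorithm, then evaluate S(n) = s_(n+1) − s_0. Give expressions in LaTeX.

t_(k+1)/t_k = (6*k**3 + 21*k**2 + 22*k + 6)/(6*k**3 + 3*k**2 - 2*k - 1).
A = 1, B = 1, C = k**3 + k**2/2 - k/3 - 1/6.
Set up (1)·f(k+1) − (1)·f(k) − (k**3 + k**2/2 - k/3 - 1/6) = 0.
d = 4 from the (0,0,3) case.
A polynomial solution: f(k) = k*(3*k - 1)*(k**2 - k - 1)/12.
Get s_k = R·t_k = k*(-3*k**3 + 4*k**2 + 2*k - 1) with R(k) = B(k−1)f(k)/C(k) = k*(3*k - 1)*(k**2 - k - 1)/(2*(2*k + 1)*(3*k**2 - 1)).
Check: Δs_k = -12*k**3 - 6*k**2 + 4*k + 2. ✓
Telescope: S(n) = s_(n+1) − s_(0) = -3*n**4 - 8*n**3 - 4*n**2 + 3*n + 2 − (0) = -3*n**4 - 8*n**3 - 4*n**2 + 3*n + 2.

S(n) = - 3 n^{4} - 8 n^{3} - 4 n^{2} + 3 n + 2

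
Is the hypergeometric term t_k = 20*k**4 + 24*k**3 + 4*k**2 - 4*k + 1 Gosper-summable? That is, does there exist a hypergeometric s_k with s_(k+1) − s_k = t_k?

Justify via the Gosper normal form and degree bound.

Yes. s_k = k*(4*k**4 - 4*k**3 - 4*k**2 + 2*k + 3).

Step 1: r(k) = (20*k**4 + 104*k**3 + 196*k**2 + 156*k + 45)/(20*k**4 + 24*k**3 + 4*k**2 - 4*k + 1).
Take A(k)=1, B(k)=1, C(k)=k**4 + 6*k**3/5 + k**2/5 - k/5 + 1/20.
Solve (1)·f(k+1) − (1)·f(k) = k**4 + 6*k**3/5 + k**2/5 - k/5 + 1/20.
From deg A=0, deg B=0, deg C=4: d=5.
A polynomial solution: f(k) = k*(4*k**4 - 4*k**3 - 4*k**2 + 2*k + 3)/20.
Get s_k = R·t_k = k*(4*k**4 - 4*k**3 - 4*k**2 + 2*k + 3) with R(k) = B(k−1)f(k)/C(k) = k*(4*k**4 - 4*k**3 - 4*k**2 + 2*k + 3)/(20*k**4 + 24*k**3 + 4*k**2 - 4*k + 1).
Δs = 20*k**4 + 24*k**3 + 4*k**2 - 4*k + 1, as required.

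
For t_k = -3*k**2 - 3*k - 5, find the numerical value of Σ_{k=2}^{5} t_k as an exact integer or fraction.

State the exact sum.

The ratio is (3*k**2 + 9*k + 11)/(3*k**2 + 3*k + 5).
A = 1, B = 1, C = k**2 + k + 5/3.
Need (1)·f(k+1) − (1)·f(k) = k**2 + k + 5/3.
Degrees (0,0,2) ⇒ d ≤ 3.
Match coefficients ⇒ f(k) = k*(k**2 + 4)/3.
R(k) = B(k−1)·f(k)/C(k) = k*(k**2 + 4)/(3*k**2 + 3*k + 5); s_k = R·t_k = k*(-k**2 - 4).
Check: Δs_k = -3*k**2 - 3*k - 5. ✓
Σ_(k=2)^(5) t_k = s_(6) − s_(2) = -240 − (-16) = -224.

Σ = -224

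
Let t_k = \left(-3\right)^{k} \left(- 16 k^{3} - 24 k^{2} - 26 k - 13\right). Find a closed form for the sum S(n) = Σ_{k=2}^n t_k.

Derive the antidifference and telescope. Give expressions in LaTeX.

S(n) = - 12 \left(-3\right)^{n} n^{3} - 27 \left(-3\right)^{n} n^{2} - 24 \left(-3\right)^{n} n - 12 \left(-3\right)^{n} - 225

Step 1: r(k) = 3*(-16*k**3 - 72*k**2 - 122*k - 79)/(16*k**3 + 24*k**2 + 26*k + 13).
So A=-3 and B=1, with C=k**3 + 3*k**2/2 + 13*k/8 + 13/16.
Key eq: (-3)·f(k+1) = (1)·f(k) + (k**3 + 3*k**2/2 + 13*k/8 + 13/16).
From deg A=0, deg B=0, deg C=3: d=3.
Solve for f: f(k) = -(4*k**3 - 3*k**2 + 2*k + 1)/16 (degree 3 ≤ 3).
So s_k = (B(k−1)f/C)·t_k = (-(4*k**3 - 3*k**2 + 2*k + 1)/(16*k**3 + 24*k**2 + 26*k + 13))·t_k = (-3)**k*(4*k**3 - 3*k**2 + 2*k + 1).
Verify: (-3)**k*(-16*k**3 - 24*k**2 - 26*k - 13) matches t_k.
Evaluate: s_(n+1) = (-3)**(n + 1)*(4*n**3 + 9*n**2 + 8*n + 4); subtract s_(2) = 225 ⇒ S(n) = -12*(-3)**n*n**3 - 27*(-3)**n*n**2 - 24*(-3)**n*n - 12*(-3)**n - 225.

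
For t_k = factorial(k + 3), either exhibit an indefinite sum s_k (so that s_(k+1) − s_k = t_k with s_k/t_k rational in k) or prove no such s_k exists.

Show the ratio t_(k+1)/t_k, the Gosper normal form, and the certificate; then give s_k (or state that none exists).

no hypergeometric antidifference exists

Ratio r(k) = k + 4.
A = k + 4, B = 1, C = 1.
Set up (k + 4)·f(k+1) − (1)·f(k) − (1) = 0.
d = -1 from the (1,0,0) case.
d = -1 < 0 ⇒ no nonzero polynomial f; not summable.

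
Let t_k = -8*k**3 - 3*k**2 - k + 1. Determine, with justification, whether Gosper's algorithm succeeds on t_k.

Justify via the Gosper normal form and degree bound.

r(k) = (k + 8*(k + 1)**3 + 3*(k + 1)**2)/(8*k**3 + 3*k**2 + k - 1) after simplifying.
Factor: A=1; B=1; C=k**3 + 3*k**2/8 + k/8 - 1/8.
Set up (1)·f(k+1) − (1)·f(k) − (k**3 + 3*k**2/8 + k/8 - 1/8) = 0.
Degrees (0,0,3) ⇒ d ≤ 4.
Solving with deg f ≤ 4: f(k) = k*(2*k**3 - 3*k**2 + k - 1)/8.
So s_k = (B(k−1)f/C)·t_k = (k*(2*k**3 - 3*k**2 + k - 1)/(8*k**3 + 3*k**2 + k - 1))·t_k = k*(-2*k**3 + 3*k**2 - k + 1).
s_(k+1) − s_k = -8*k**3 - 3*k**2 - k + 1 = t_k.

Yes. s_k = k*(-2*k**3 + 3*k**2 - k + 1).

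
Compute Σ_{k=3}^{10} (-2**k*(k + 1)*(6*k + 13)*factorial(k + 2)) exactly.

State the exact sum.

Σ = -408094035141120

t_(k+1)/t_k = 2*(k + 2)*(k + 3)*(6*k + 19)/((k + 1)*(6*k + 13)).
Normal form (A,B,C) = (2*k + 6, 1, k**2 + 19*k/6 + 13/6).
f must satisfy (2*k + 6)·f(k+1) − (1)·f(k) = k**2 + 19*k/6 + 13/6.
d = 1 from the (1,0,2) case.
Solve for f: f(k) = (3*k - 1)/6 (degree 1 ≤ 1).
Then R = B(k−1)f/C = (3*k - 1)/((k + 1)*(6*k + 13)), so s_k = R(k)·t_k = -2**k*(3*k - 1)*factorial(k + 2).
Check: Δs_k = -2**k*(k + 1)*(6*k + 13)*factorial(k + 2). ✓
Evaluate s at k=11 and k=3: -408094035148800 and -7680; difference -408094035141120.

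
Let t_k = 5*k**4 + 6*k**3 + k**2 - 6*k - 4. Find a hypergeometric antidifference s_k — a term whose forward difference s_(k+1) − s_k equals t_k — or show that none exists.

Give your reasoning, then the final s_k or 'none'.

s_k = k*(k**4 - k**3 - k**2 - 2*k - 1)

Compute t_(k+1)/t_k: get (5*k**4 + 26*k**3 + 49*k**2 + 34*k + 2)/(5*k**4 + 6*k**3 + k**2 - 6*k - 4).
Factor: A=1; B=1; C=k**4 + 6*k**3/5 + k**2/5 - 6*k/5 - 4/5.
Set up (1)·f(k+1) − (1)·f(k) − (k**4 + 6*k**3/5 + k**2/5 - 6*k/5 - 4/5) = 0.
Degrees (0,0,4) ⇒ d ≤ 5.
Match coefficients ⇒ f(k) = k*(k**4 - k**3 - k**2 - 2*k - 1)/5.
So s_k = (B(k−1)f/C)·t_k = (k*(k**4 - k**3 - k**2 - 2*k - 1)/(5*k**4 + 6*k**3 + k**2 - 6*k - 4))·t_k = k*(k**4 - k**3 - k**2 - 2*k - 1).
Verify: 5*k**4 + 6*k**3 + k**2 - 6*k - 4 matches t_k.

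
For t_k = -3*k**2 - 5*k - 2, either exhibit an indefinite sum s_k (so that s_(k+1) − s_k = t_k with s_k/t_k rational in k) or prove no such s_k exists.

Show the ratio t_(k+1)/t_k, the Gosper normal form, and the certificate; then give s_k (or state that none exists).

s_k = k**2*(-k - 1)

Compute t_(k+1)/t_k: get (3*k**2 + 11*k + 10)/(3*k**2 + 5*k + 2).
Factor: A=1; B=1; C=k**2 + 5*k/3 + 2/3.
f must satisfy (1)·f(k+1) − (1)·f(k) = k**2 + 5*k/3 + 2/3.
From deg A=0, deg B=0, deg C=2: d=3.
Match coefficients ⇒ f(k) = k**2*(k + 1)/3.
Then R = B(k−1)f/C = k**2/(3*k + 2), so s_k = R(k)·t_k = k**2*(-k - 1).
Check: Δs_k = -3*k**2 - 5*k - 2. ✓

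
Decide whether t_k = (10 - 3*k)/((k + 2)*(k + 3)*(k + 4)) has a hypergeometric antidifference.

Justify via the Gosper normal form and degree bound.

Yes. s_k = k*(k + 14)/(3*(k + 2)*(k + 3)).

Ratio r(k) = (k + 2)*(3*k - 7)/((k + 5)*(3*k - 10)).
Factor: A=k + 2; B=k + 5; C=k - 10/3.
Key eq: (k + 2)·f(k+1) = (k + 4)·f(k) + (k - 10/3).
d = 2 from the (1,1,1) case.
Match coefficients ⇒ f(k) = -k*(k + 14)/9.
Get s_k = R·t_k = k*(k + 14)/(3*(k + 2)*(k + 3)) with R(k) = B(k−1)f(k)/C(k) = -k*(k + 4)*(k + 14)/(3*(3*k - 10)).
s_(k+1) − s_k = (10 - 3*k)/(k**3 + 9*k**2 + 26*k + 24) = t_k.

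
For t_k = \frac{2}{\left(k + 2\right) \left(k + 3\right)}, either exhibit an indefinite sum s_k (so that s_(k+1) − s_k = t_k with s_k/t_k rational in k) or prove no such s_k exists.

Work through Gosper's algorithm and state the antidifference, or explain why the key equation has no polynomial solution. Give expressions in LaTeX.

Step 1: r(k) = (k + 2)/(k + 4).
A = k + 2, B = k + 4, C = 1.
Key eq: (k + 2)·f(k+1) = (k + 3)·f(k) + (1).
deg f ≤ 1 (via 1,1,0).
Solving with deg f ≤ 1: f(k) = k/2.
Then R = B(k−1)f/C = k*(k + 3)/2, so s_k = R(k)·t_k = k/(k + 2).
s_(k+1) − s_k = 2/(k**2 + 5*k + 6) = t_k.

s_k = \frac{k}{k + 2}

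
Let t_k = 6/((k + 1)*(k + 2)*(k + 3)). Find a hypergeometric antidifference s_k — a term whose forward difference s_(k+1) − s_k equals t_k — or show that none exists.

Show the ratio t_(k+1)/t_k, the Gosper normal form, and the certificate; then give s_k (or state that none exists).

Ratio r(k) = (k + 1)/(k + 4).
So A=k + 1 and B=k + 4, with C=1.
Solve (k + 1)·f(k+1) − (k + 3)·f(k) = 1.
Bound: deg f ≤ 2.
Solve for f: f(k) = k*(k + 3)/4 (degree 2 ≤ 2).
Get s_k = R·t_k = 3*k*(k + 3)/(2*(k + 1)*(k + 2)) with R(k) = B(k−1)f(k)/C(k) = k*(k + 3)**2/4.
s_(k+1) − s_k = 6/(k**3 + 6*k**2 + 11*k + 6) = t_k.

s_k = 3*k*(k + 3)/(2*(k + 1)*(k + 2))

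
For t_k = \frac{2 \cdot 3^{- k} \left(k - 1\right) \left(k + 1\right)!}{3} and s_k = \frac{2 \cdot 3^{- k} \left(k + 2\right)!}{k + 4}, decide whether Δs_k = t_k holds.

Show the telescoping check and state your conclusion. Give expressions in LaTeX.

Invalid: residual - \frac{4 \cdot 3^{- k} \left(k^{2} + 3 k - 7\right) \left(k + 1\right)!}{3 \left(k + 4\right) \left(k + 5\right)} ≠ 0.

s_(k+1) = 2*factorial(k + 3)/(3*3**k*(k + 5))
s_(k+1) − s_k = 2*(k**2 + 4*k - 3)*factorial(k + 2)/(3*3**k*(k + 4)*(k + 5))
(s_(k+1) − s_k) − t_k = -4*(k**2 + 3*k - 7)*factorial(k + 1)/(3*3**k*(k + 4)*(k + 5))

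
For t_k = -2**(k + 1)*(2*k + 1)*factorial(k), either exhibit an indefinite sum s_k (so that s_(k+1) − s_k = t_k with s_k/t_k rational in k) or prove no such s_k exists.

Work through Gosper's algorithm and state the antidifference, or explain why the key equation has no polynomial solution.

Ratio r(k) = 2*(k + 1)*(2*k + 3)/(2*k + 1).
So A=2*k + 2 and B=1, with C=k + 1/2.
Set up (2*k + 2)·f(k+1) − (1)·f(k) − (k + 1/2) = 0.
deg f ≤ 0 (via 1,0,1).
Coefficient equations give f(k) = 1/2.
R(k) = B(k−1)·f(k)/C(k) = 1/(2*k + 1); s_k = R·t_k = -2**(k + 1)*factorial(k).
Δs = -2**(k + 1)*(2*k + 1)*factorial(k), as required.

s_k = -2**(k + 1)*factorial(k)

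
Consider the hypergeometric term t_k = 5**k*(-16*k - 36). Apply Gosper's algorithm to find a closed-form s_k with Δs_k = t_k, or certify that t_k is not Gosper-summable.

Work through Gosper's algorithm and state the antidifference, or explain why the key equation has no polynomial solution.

The ratio is 5*(4*k + 13)/(4*k + 9).
So A=5 and B=1, with C=k + 9/4.
f must satisfy (5)·f(k+1) − (1)·f(k) = k + 9/4.
Bound: deg f ≤ 1.
Match coefficients ⇒ f(k) = (k + 1)/4.
R(k) = B(k−1)·f(k)/C(k) = (k + 1)/(4*k + 9); s_k = R·t_k = -4*5**k*(k + 1).
s_(k+1) − s_k = 5**k*(-16*k - 36) = t_k.

s_k = -4*5**k*(k + 1)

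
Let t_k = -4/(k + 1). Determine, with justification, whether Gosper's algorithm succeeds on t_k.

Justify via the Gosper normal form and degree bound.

Ratio r(k) = (k + 1)/(k + 2).
A = k + 1, B = k + 2, C = 1.
Set up (k + 1)·f(k+1) − (k + 1)·f(k) − (1) = 0.
Bound: deg f ≤ 0.
Put f(k) = c0: A·f(k+1) − B(k−1)·f(k) − C = -1; need -1 = 0 — inconsistent ⇒ no f, not summable.

No; the coefficient equations for f are inconsistent.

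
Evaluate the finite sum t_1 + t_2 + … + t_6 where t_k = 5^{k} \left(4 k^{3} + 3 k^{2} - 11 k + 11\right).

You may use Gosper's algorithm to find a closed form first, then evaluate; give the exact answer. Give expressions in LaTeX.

r(k) = 5*(4*k**3 + 15*k**2 + 7*k + 7)/(4*k**3 + 3*k**2 - 11*k + 11) after simplifying.
Take A(k)=5, B(k)=1, C(k)=k**3 + 3*k**2/4 - 11*k/4 + 11/4.
f must satisfy (5)·f(k+1) − (1)·f(k) = k**3 + 3*k**2/4 - 11*k/4 + 11/4.
deg f ≤ 3 (via 0,0,3).
A polynomial solution: f(k) = (k**3 - 3*k**2 + k + 4)/4.
Certificate R = B(k−1)f/C = (k**3 - 3*k**2 + k + 4)/(4*k**3 + 3*k**2 - 11*k + 11) gives s_k = 5**k*(k**3 - 3*k**2 + k + 4).
s_(k+1) − s_k = 5**k*(4*k**3 + 3*k**2 - 11*k + 11) = t_k.
Sum = s_(7) − s_(1); s_(7) = 16171875, s_(1) = 15 ⇒ 16171860.

Σ = 16171860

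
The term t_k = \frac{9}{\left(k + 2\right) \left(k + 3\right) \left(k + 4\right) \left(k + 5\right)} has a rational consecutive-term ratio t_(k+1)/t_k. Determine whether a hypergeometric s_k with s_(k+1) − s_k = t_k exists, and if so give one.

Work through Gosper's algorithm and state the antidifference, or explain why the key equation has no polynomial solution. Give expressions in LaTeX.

r(k) = (k + 2)/(k + 6) after simplifying.
Take A(k)=k + 2, B(k)=k + 6, C(k)=1.
Set up (k + 2)·f(k+1) − (k + 5)·f(k) − (1) = 0.
d = 3 from the (1,1,0) case.
Coefficient equations give f(k) = k*(k**2 + 9*k + 26)/72.
Get s_k = R·t_k = k*(k**2 + 9*k + 26)/(8*(k + 2)*(k + 3)*(k + 4)) with R(k) = B(k−1)f(k)/C(k) = k*(k + 5)*(k**2 + 9*k + 26)/72.
Check: Δs_k = 9/(k**4 + 14*k**3 + 71*k**2 + 154*k + 120). ✓

s_k = \frac{k \left(k^{2} + 9 k + 26\right)}{8 \left(k + 2\right) \left(k + 3\right) \left(k + 4\right)}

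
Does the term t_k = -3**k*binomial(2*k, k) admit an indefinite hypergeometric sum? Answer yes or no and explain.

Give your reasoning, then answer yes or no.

No — t_k has no hypergeometric antidifference.

Ratio r(k) = 6*(2*k + 1)/(k + 1).
Take A(k)=12*k + 6, B(k)=k + 1, C(k)=1.
Key eq: (12*k + 6)·f(k+1) = (k)·f(k) + (1).
Degrees (1,1,0) ⇒ d ≤ -1.
deg f ≤ -1 is impossible — no certificate.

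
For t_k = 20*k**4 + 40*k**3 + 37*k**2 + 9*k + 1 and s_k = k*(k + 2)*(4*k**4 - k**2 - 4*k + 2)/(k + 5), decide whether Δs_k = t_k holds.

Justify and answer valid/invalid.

s_(k+1) = -(k + 1)*(k + 3)*(4*k - 4*(k + 1)**4 + (k + 1)**2 + 2)/(k + 6)
s_(k+1) − s_k = (20*k**6 + 212*k**5 + 657*k**4 + 902*k**3 + 616*k**2 + 149*k + 15)/(k**2 + 11*k + 30)
(s_(k+1) − s_k) − t_k = 3*(-16*k**5 - 140*k**4 - 238*k**3 - 198*k**2 - 44*k - 5)/(k**2 + 11*k + 30)

Invalid: residual 3*(-16*k**5 - 140*k**4 - 238*k**3 - 198*k**2 - 44*k - 5)/(k**2 + 11*k + 30) ≠ 0.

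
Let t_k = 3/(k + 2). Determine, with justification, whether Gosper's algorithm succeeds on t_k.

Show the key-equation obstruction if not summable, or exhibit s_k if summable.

No — key equation has no polynomial f.

The ratio is (k + 2)/(k + 3).
Gosper form: A/B · C(k+1)/C(k) with A=k + 2, B=k + 3, C=1.
f must satisfy (k + 2)·f(k+1) − (k + 2)·f(k) = 1.
Bound: deg f ≤ 0.
Write f(k) = c0. Then LHS − RHS = -1, requiring -1 = 0: contradictory. No certificate.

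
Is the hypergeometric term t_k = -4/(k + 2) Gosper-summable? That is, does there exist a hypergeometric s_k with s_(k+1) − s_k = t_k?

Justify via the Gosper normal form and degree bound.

No; the coefficient equations for f are inconsistent.

r(k) = (k + 2)/(k + 3) after simplifying.
Gosper form: A/B · C(k+1)/C(k) with A=k + 2, B=k + 3, C=1.
Set up (k + 2)·f(k+1) − (k + 2)·f(k) − (1) = 0.
Bound: deg f ≤ 0.
Put f(k) = c0: A·f(k+1) − B(k−1)·f(k) − C = -1; need -1 = 0 — inconsistent ⇒ no f, not summable.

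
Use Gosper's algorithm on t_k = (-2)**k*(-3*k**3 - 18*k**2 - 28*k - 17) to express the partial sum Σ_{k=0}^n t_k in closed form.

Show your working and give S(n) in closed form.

r(k) = 2*(-3*k**3 - 27*k**2 - 73*k - 66)/(3*k**3 + 18*k**2 + 28*k + 17) after simplifying.
Factor: A=-2; B=1; C=k**3 + 6*k**2 + 28*k/3 + 17/3.
f must satisfy (-2)·f(k+1) − (1)·f(k) = k**3 + 6*k**2 + 28*k/3 + 17/3.
From deg A=0, deg B=0, deg C=3: d=3.
Solve for f: f(k) = -(k**3 + 4*k**2 + 2*k + 1)/3 (degree 3 ≤ 3).
Then R = B(k−1)f/C = -(k**3 + 4*k**2 + 2*k + 1)/(3*k**3 + 18*k**2 + 28*k + 17), so s_k = R(k)·t_k = (-2)**k*(k**3 + 4*k**2 + 2*k + 1).
Δs = (-2)**k*(-3*k**3 - 18*k**2 - 28*k - 17), as required.
Telescope: S(n) = s_(n+1) − s_(0) = (-2)**(n + 1)*(n**3 + 7*n**2 + 13*n + 8) − (1) = -2*(-2)**n*n**3 - 14*(-2)**n*n**2 - 26*(-2)**n*n - 16*(-2)**n - 1.

S(n) = -2*(-2)**n*n**3 - 14*(-2)**n*n**2 - 26*(-2)**n*n - 16*(-2)**n - 1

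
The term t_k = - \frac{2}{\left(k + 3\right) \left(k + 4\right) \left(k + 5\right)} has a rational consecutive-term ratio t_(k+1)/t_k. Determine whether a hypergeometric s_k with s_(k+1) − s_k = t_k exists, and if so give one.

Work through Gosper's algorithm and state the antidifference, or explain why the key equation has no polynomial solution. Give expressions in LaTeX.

Compute t_(k+1)/t_k: get (k + 3)/(k + 6).
Factor: A=k + 3; B=k + 6; C=1.
Need (k + 3)·f(k+1) − (k + 5)·f(k) = 1.
Bound: deg f ≤ 2.
Coefficient equations give f(k) = k*(k + 7)/24.
So s_k = (B(k−1)f/C)·t_k = (k*(k + 5)*(k + 7)/24)·t_k = k*(-k - 7)/(12*(k + 3)*(k + 4)).
Check: Δs_k = -2/(k**3 + 12*k**2 + 47*k + 60). ✓

s_k = \frac{k \left(- k - 7\right)}{12 \left(k + 3\right) \left(k + 4\right)}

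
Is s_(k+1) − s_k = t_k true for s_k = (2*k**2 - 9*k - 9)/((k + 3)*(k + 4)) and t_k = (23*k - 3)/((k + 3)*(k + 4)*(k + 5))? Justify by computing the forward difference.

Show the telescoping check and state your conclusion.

s_(k+1) = (-9*k + 2*(k + 1)**2 - 18)/((k + 4)*(k + 5))
s_(k+1) − s_k = (23*k - 3)/(k**3 + 12*k**2 + 47*k + 60)
(s_(k+1) − s_k) − t_k = 0

Valid — Δs_k = t_k.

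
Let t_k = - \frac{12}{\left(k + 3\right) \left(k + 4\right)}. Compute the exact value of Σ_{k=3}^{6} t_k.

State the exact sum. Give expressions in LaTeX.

Σ = -4/5

The ratio is (k + 3)/(k + 5).
Take A(k)=k + 3, B(k)=k + 5, C(k)=1.
Need (k + 3)·f(k+1) − (k + 4)·f(k) = 1.
d = 1 from the (1,1,0) case.
Solve for f: f(k) = k/3 (degree 1 ≤ 1).
So s_k = (B(k−1)f/C)·t_k = (k*(k + 4)/3)·t_k = -4*k/(k + 3).
s_(k+1) − s_k = -12/(k**2 + 7*k + 12) = t_k.
Σ_(k=3)^(6) t_k = s_(7) − s_(3) = -14/5 − (-2) = -4/5.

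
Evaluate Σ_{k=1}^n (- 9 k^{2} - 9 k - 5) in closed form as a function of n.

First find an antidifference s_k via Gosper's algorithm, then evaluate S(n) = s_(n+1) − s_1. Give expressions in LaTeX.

S(n) = n \left(- 3 n^{2} - 9 n - 11\right)

The ratio is (9*k**2 + 27*k + 23)/(9*k**2 + 9*k + 5).
So A=1 and B=1, with C=k**2 + k + 5/9.
Set up (1)·f(k+1) − (1)·f(k) − (k**2 + k + 5/9) = 0.
Bound: deg f ≤ 3.
Solve for f: f(k) = k*(3*k**2 + 2)/9 (degree 3 ≤ 3).
R(k) = B(k−1)·f(k)/C(k) = k*(3*k**2 + 2)/(9*k**2 + 9*k + 5); s_k = R·t_k = k*(-3*k**2 - 2).
Check: Δs_k = -9*k**2 - 9*k - 5. ✓
Telescope: S(n) = s_(n+1) − s_(1) = -3*n**3 - 9*n**2 - 11*n - 5 − (-5) = n*(-3*n**2 - 9*n - 11).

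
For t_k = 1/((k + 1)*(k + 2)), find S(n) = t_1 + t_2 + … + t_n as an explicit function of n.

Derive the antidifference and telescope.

Step 1: r(k) = (k + 1)/(k + 3).
So A=k + 1 and B=k + 3, with C=1.
Key eq: (k + 1)·f(k+1) = (k + 2)·f(k) + (1).
From deg A=1, deg B=1, deg C=0: d=1.
Match coefficients ⇒ f(k) = k.
Certificate R = B(k−1)f/C = k*(k + 2) gives s_k = k/(k + 1).
Δs = 1/(k**2 + 3*k + 2), as required.
Telescope: S(n) = s_(n+1) − s_(1) = (n + 1)/(n + 2) − (1/2) = n/(2*(n + 2)).

S(n) = n/(2*(n + 2))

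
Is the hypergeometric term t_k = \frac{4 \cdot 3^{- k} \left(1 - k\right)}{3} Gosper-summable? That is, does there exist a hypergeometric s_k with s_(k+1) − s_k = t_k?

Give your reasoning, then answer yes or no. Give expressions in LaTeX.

t_(k+1)/t_k = k/(3*(k - 1)).
Gosper form: A/B · C(k+1)/C(k) with A=1/3, B=1, C=k - 1.
Set up (1/3)·f(k+1) − (1)·f(k) − (k - 1) = 0.
Degrees (0,0,1) ⇒ d ≤ 1.
A polynomial solution: f(k) = -3*(2*k - 1)/4.
Get s_k = R·t_k = (2*k - 1)/3**k with R(k) = B(k−1)f(k)/C(k) = -3*(2*k - 1)/(4*(k - 1)).
Δs = 4*(1 - k)/(3*3**k), as required.

Yes. s_k = 3^{- k} \left(2 k - 1\right).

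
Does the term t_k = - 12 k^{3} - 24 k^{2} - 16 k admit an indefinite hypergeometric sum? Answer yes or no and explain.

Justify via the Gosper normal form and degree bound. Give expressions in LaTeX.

r(k) = (3*k**3 + 15*k**2 + 25*k + 13)/(k*(3*k**2 + 6*k + 4)) after simplifying.
Gosper form: A/B · C(k+1)/C(k) with A=1, B=1, C=k**3 + 2*k**2 + 4*k/3.
Need (1)·f(k+1) − (1)·f(k) = k**3 + 2*k**2 + 4*k/3.
From deg A=0, deg B=0, deg C=3: d=4.
A polynomial solution: f(k) = k*(k - 1)*(3*k**2 + 5*k + 4)/12.
So s_k = (B(k−1)f/C)·t_k = ((k - 1)*(3*k**2 + 5*k + 4)/(4*(3*k**2 + 6*k + 4)))·t_k = k*(-3*k**3 - 2*k**2 + k + 4).
Verify: 4*k*(-3*k**2 - 6*k - 4) matches t_k.

Yes. s_k = k \left(- 3 k^{3} - 2 k^{2} + k + 4\right).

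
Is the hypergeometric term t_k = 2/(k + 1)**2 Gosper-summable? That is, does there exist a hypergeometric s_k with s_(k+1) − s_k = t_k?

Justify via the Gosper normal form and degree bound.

Step 1: r(k) = (k + 1)**2/(k + 2)**2.
A = k**2 + 2*k + 1, B = k**2 + 4*k + 4, C = 1.
Key eq: (k**2 + 2*k + 1)·f(k+1) = (k**2 + 2*k + 1)·f(k) + (1).
deg f ≤ 0 (via 2,2,0).
Generic f = c0 gives residual -1; -1 = 0 cannot hold, so t_k is not Gosper-summable.

No. Not Gosper-summable.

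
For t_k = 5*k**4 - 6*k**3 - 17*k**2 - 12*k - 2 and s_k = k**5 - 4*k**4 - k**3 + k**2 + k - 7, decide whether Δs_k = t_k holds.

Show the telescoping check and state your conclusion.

s_(k+1) = k**5 + k**4 - 7*k**3 - 16*k**2 - 11*k - 9
s_(k+1) − s_k = 5*k**4 - 6*k**3 - 17*k**2 - 12*k - 2
(s_(k+1) − s_k) − t_k = 0

valid (s_(k+1) − s_k reduces to t_k)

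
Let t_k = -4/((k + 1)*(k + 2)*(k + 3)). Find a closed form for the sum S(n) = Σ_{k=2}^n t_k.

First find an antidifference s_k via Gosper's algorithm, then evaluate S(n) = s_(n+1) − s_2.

Compute t_(k+1)/t_k: get (k + 1)/(k + 4).
Normal form (A,B,C) = (k + 1, k + 4, 1).
Set up (k + 1)·f(k+1) − (k + 3)·f(k) − (1) = 0.
From deg A=1, deg B=1, deg C=0: d=2.
Coefficient equations give f(k) = k*(k + 3)/4.
Then R = B(k−1)f/C = k*(k + 3)**2/4, so s_k = R(k)·t_k = k*(-k - 3)/((k + 1)*(k + 2)).
Verify: -4/(k**3 + 6*k**2 + 11*k + 6) matches t_k.
Evaluate: s_(n+1) = (-n**2 - 5*n - 4)/(n**2 + 5*n + 6); subtract s_(2) = -5/6 ⇒ S(n) = (-n**2 - 5*n + 6)/(6*(n**2 + 5*n + 6)).

S(n) = (-n**2 - 5*n + 6)/(6*(n**2 + 5*n + 6))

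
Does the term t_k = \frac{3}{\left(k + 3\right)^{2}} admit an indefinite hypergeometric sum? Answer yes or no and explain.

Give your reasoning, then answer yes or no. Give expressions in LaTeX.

Compute t_(k+1)/t_k: get (k + 3)**2/(k + 4)**2.
Gosper form: A/B · C(k+1)/C(k) with A=k**2 + 6*k + 9, B=k**2 + 8*k + 16, C=1.
f must satisfy (k**2 + 6*k + 9)·f(k+1) − (k**2 + 6*k + 9)·f(k) = 1.
From deg A=2, deg B=2, deg C=0: d=0.
Generic f = c0 gives residual -1; -1 = 0 cannot hold, so t_k is not Gosper-summable.

No — t_k has no hypergeometric antidifference.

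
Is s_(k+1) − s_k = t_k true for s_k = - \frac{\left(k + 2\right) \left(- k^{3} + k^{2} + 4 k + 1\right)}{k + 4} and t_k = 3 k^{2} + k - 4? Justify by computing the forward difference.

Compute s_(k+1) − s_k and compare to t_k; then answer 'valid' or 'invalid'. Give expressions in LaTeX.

Invalid: residual \frac{2 \left(- 2 k^{3} - 14 k^{2} - 4 k + 15\right)}{k^{2} + 9 k + 20} ≠ 0.

s_(k+1) = (k**4 + 5*k**3 + 3*k**2 - 14*k - 15)/(k + 5)
s_(k+1) − s_k = (3*k**4 + 24*k**3 + 37*k**2 - 24*k - 50)/(k**2 + 9*k + 20)
(s_(k+1) − s_k) − t_k = 2*(-2*k**3 - 14*k**2 - 4*k + 15)/(k**2 + 9*k + 20)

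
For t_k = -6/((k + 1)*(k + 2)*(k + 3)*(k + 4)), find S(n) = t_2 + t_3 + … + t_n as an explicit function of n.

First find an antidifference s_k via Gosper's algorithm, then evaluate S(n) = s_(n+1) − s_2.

S(n) = (-n**3 - 9*n**2 - 26*n + 36)/(30*(n**3 + 9*n**2 + 26*n + 24))

t_(k+1)/t_k = (k + 1)/(k + 5).
Gosper form: A/B · C(k+1)/C(k) with A=k + 1, B=k + 5, C=1.
f must satisfy (k + 1)·f(k+1) − (k + 4)·f(k) = 1.
From deg A=1, deg B=1, deg C=0: d=3.
A polynomial solution: f(k) = k*(k**2 + 6*k + 11)/18.
Get s_k = R·t_k = k*(-k**2 - 6*k - 11)/(3*(k + 1)*(k + 2)*(k + 3)) with R(k) = B(k−1)f(k)/C(k) = k*(k + 4)*(k**2 + 6*k + 11)/18.
Δs = -6/(k**4 + 10*k**3 + 35*k**2 + 50*k + 24), as required.
Σ_(k=2)^n t_k = s_(n+1) − s_(2) = ((-n**3 - 9*n**2 - 26*n - 18)/(3*(n**3 + 9*n**2 + 26*n + 24))) − (-3/10), i.e. (-n**3 - 9*n**2 - 26*n + 36)/(30*(n**3 + 9*n**2 + 26*n + 24)).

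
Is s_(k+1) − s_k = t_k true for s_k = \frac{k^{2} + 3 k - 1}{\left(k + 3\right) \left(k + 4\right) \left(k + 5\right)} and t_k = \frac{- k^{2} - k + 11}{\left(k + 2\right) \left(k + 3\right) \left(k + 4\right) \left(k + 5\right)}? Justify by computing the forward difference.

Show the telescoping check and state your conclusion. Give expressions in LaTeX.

Invalid: residual \frac{6 \left(k^{2} + 2 k - 6\right)}{k^{5} + 20 k^{4} + 155 k^{3} + 580 k^{2} + 1044 k + 720} ≠ 0.

s_(k+1) = (3*k + (k + 1)**2 + 2)/((k + 4)*(k + 5)*(k + 6))
s_(k+1) − s_k = (-k**2 + k + 15)/(k**4 + 18*k**3 + 119*k**2 + 342*k + 360)
(s_(k+1) − s_k) − t_k = 6*(k**2 + 2*k - 6)/(k**5 + 20*k**4 + 155*k**3 + 580*k**2 + 1044*k + 720)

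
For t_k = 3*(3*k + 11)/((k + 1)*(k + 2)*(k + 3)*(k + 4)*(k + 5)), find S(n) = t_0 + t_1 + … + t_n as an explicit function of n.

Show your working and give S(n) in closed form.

Step 1: r(k) = (k + 1)*(3*k + 14)/((k + 6)*(3*k + 11)).
Gosper form: A/B · C(k+1)/C(k) with A=k + 1, B=k + 6, C=k + 11/3.
Solve (k + 1)·f(k+1) − (k + 5)·f(k) = k + 11/3.
From deg A=1, deg B=1, deg C=1: d=4.
Solve for f: f(k) = k*(k + 3)*(k**2 + 7*k + 14)/24 (degree 4 ≤ 4).
Get s_k = R·t_k = 3*k*(k**2 + 7*k + 14)/(8*(k**3 + 7*k**2 + 14*k + 8)) with R(k) = B(k−1)f(k)/C(k) = k*(k + 3)*(k + 5)*(k**2 + 7*k + 14)/(8*(3*k + 11)).
s_(k+1) − s_k = 3*(3*k + 11)/(k**5 + 15*k**4 + 85*k**3 + 225*k**2 + 274*k + 120) = t_k.
s_(n+1) = 3*(n**3 + 10*n**2 + 31*n + 22)/(8*(n**3 + 10*n**2 + 31*n + 30)) and s_(0) = 0, so S(n) = 3*(n**3 + 10*n**2 + 31*n + 22)/(8*(n**3 + 10*n**2 + 31*n + 30)).

S(n) = 3*(n**3 + 10*n**2 + 31*n + 22)/(8*(n**3 + 10*n**2 + 31*n + 30))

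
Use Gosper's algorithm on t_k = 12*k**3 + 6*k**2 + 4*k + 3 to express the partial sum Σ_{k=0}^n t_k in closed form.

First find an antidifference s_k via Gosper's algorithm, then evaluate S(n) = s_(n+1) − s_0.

Ratio r(k) = (12*k**3 + 42*k**2 + 52*k + 25)/(12*k**3 + 6*k**2 + 4*k + 3).
Factor: A=1; B=1; C=k**3 + k**2/2 + k/3 + 1/4.
f must satisfy (1)·f(k+1) − (1)·f(k) = k**3 + k**2/2 + k/3 + 1/4.
From deg A=0, deg B=0, deg C=3: d=4.
Solving with deg f ≤ 4: f(k) = k*(3*k**3 - 4*k**2 + 2*k + 2)/12.
Then R = B(k−1)f/C = k*(3*k**3 - 4*k**2 + 2*k + 2)/(12*k**3 + 6*k**2 + 4*k + 3), so s_k = R(k)·t_k = k*(3*k**3 - 4*k**2 + 2*k + 2).
Δs = 12*k**3 + 6*k**2 + 4*k + 3, as required.
Telescope: S(n) = s_(n+1) − s_(0) = 3*n**4 + 8*n**3 + 8*n**2 + 6*n + 3 − (0) = 3*n**4 + 8*n**3 + 8*n**2 + 6*n + 3.

S(n) = 3*n**4 + 8*n**3 + 8*n**2 + 6*n + 3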